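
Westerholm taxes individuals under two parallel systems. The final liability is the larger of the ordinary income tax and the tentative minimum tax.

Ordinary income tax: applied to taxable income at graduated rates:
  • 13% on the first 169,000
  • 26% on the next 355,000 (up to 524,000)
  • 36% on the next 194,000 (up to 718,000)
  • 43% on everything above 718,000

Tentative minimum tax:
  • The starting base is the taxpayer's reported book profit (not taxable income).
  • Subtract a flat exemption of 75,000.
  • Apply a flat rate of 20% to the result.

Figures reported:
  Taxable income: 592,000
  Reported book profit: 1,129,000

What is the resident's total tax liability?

Tentative minimum tax:
  Base (reported book profit): 1,129,000
  Less exemption 75,000 → base 1,054,000
  1,054,000 × 20% = 210,800

Ordinary income tax:
  169,000 × 13% = 21,970
  355,000 × 26% = 92,300
  68,000 × 36% = 24,480
  → 138,750

210,800 > 138,750, so the tentative minimum tax is the binding amount.

210,800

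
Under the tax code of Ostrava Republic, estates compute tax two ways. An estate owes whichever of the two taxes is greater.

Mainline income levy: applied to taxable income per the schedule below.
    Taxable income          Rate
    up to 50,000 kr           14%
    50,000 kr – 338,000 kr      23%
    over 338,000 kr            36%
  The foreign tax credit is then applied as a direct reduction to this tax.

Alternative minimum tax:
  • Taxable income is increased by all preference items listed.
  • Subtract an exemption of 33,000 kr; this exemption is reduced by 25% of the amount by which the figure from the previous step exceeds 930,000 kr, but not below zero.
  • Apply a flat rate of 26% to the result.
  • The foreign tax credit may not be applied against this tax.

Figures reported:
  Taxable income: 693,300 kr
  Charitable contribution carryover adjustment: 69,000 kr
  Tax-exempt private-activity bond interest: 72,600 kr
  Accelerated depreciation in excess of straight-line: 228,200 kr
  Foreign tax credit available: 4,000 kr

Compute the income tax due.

276,406 kr

Alternative minimum tax:
  Adjusted income: 693,300 kr + 69,000 kr + 72,600 kr + 228,200 kr = 1,063,100 kr
  Exemption: 25% × (1,063,100 kr − 930,000 kr) = 33,275 kr ≥ 33,000 kr, so the exemption is fully phased out
  Base: 1,063,100 kr − 0 kr = 1,063,100 kr
  1,063,100 kr × 26% = 276,406 kr

Mainline income levy:
  50,000 kr × 14% = 7,000 kr
  288,000 kr × 23% = 66,240 kr
  355,300 kr × 36% = 127,908 kr
  → 201,148 kr
  Less foreign tax credit 4,000 kr → 197,148 kr

276,406 kr > 197,148 kr, so the alternative minimum tax is the binding amount.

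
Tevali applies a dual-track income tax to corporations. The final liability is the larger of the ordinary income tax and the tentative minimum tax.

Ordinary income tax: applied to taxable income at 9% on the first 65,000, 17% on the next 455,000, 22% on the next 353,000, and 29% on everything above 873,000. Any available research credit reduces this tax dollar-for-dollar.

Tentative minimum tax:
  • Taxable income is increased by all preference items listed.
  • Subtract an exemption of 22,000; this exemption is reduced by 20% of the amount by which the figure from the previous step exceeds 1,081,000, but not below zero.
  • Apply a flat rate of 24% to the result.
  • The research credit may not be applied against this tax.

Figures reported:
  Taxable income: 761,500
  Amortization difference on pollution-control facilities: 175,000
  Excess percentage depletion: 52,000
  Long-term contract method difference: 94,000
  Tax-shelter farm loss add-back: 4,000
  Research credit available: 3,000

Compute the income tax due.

255,744

Tentative minimum tax:
  Adjusted income: 761,500 + 175,000 + 52,000 + 94,000 + 4,000 = 1,086,500
  Exemption: 22,000 − 20% × (1,086,500 − 1,081,000) = 22,000 − 1,100 = 20,900
  Base: 1,086,500 − 20,900 = 1,065,600
  1,065,600 × 24% = 255,744

Ordinary income tax:
  65,000 × 9% = 5,850
  455,000 × 17% = 77,350
  241,500 × 22% = 53,130
  → 136,330
  Less research credit 3,000 → 133,330

255,744 > 133,330, so the tentative minimum tax is the binding amount.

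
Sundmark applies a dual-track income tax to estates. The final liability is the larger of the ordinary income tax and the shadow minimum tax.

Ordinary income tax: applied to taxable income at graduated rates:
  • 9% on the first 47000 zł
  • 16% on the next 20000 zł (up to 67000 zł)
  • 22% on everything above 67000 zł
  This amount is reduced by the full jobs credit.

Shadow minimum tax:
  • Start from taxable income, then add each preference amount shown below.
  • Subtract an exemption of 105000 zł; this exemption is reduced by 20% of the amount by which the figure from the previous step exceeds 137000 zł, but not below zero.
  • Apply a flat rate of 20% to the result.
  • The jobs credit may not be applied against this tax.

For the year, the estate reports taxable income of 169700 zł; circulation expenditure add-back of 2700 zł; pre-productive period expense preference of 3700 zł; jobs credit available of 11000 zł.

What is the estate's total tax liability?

Shadow minimum tax:
  Adjusted income: 169700 zł + 2700 zł + 3700 zł = 176100 zł
  Exemption: 105000 zł − 20% × (176100 zł − 137000 zł) = 105000 zł − 7820 zł = 97180 zł
  Base: 176100 zł − 97180 zł = 78920 zł
  78920 zł × 20% = 15784 zł

Ordinary income tax:
  47000 zł × 9% = 4230 zł
  20000 zł × 16% = 3200 zł
  102700 zł × 22% = 22594 zł
  → 30024 zł
  Less jobs credit 11000 zł → 19024 zł

19024 zł > 15784 zł, so the ordinary income tax governs.

19024 zł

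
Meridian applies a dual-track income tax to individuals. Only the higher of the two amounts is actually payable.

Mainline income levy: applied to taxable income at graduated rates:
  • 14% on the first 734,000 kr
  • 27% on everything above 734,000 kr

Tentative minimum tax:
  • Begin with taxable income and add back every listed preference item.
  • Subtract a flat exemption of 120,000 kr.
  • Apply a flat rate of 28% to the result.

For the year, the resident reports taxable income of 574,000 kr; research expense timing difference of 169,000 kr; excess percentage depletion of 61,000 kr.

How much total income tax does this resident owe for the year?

Tentative minimum tax:
  Adjusted income: 574,000 kr + 169,000 kr + 61,000 kr = 804,000 kr
  Less exemption 120,000 kr → base 684,000 kr
  684,000 kr × 28% = 191,520 kr

Mainline income levy:
  574,000 kr × 14% = 80,360 kr

191,520 kr > 80,360 kr, so the tentative minimum tax is the binding amount.

191,520 kr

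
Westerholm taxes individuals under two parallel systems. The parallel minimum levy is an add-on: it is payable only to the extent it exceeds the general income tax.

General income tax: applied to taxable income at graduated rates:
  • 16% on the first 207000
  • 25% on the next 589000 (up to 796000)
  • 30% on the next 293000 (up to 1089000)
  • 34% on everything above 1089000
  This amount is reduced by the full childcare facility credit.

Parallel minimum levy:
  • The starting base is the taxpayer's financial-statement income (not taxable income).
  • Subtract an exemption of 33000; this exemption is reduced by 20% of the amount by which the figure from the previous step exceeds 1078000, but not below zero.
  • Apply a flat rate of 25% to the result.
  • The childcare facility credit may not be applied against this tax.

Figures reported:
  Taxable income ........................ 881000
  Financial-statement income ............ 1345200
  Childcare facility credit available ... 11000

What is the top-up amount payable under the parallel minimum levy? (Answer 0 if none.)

General income tax:
  207000 × 16% = 33120
  589000 × 25% = 147250
  85000 × 30% = 25500
  → 205870
  Less childcare facility credit 11000 → 194870

Parallel minimum levy:
  Base (financial-statement income): 1345200
  Exemption: 20% × (1345200 − 1078000) = 53440 ≥ 33000, so the exemption is fully phased out
  Base: 1345200 − 0 = 1345200
  1345200 × 25% = 336300

Excess of parallel minimum levy over general income tax: 336300 − 194870 = 141430.

141430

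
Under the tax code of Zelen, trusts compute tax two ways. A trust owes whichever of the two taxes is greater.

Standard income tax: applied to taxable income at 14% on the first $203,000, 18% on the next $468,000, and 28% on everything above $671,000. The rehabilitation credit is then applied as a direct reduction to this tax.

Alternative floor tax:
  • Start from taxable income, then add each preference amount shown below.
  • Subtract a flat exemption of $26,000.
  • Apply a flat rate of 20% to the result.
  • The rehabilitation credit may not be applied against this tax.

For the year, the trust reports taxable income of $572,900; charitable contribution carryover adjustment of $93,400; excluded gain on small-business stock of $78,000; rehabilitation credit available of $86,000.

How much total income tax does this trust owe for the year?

$143,660

Alternative floor tax:
  Adjusted income: $572,900 + $93,400 + $78,000 = $744,300
  Less exemption $26,000 → base $718,300
  $718,300 × 20% = $143,660

Standard income tax:
  $203,000 × 14% = $28,420
  $369,900 × 18% = $66,582
  → $95,002
  Less rehabilitation credit $86,000 → $9,002

$143,660 > $9,002, so the alternative floor tax is the binding amount.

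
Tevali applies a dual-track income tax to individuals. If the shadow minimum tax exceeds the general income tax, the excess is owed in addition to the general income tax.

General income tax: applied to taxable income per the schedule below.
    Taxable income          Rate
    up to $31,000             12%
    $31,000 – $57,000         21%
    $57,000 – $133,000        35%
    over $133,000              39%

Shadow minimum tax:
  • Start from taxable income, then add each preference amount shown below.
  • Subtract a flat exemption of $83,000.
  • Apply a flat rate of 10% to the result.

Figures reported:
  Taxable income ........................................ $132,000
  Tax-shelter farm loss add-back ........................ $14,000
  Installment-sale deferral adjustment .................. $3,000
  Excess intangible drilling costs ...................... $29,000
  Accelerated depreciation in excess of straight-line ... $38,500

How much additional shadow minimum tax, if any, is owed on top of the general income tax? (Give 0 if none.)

$0

Shadow minimum tax:
  Adjusted income: $132,000 + $14,000 + $3,000 + $29,000 + $38,500 = $216,500
  Less exemption $83,000 → base $133,500
  $133,500 × 10% = $13,350

General income tax:
  $31,000 × 12% = $3,720
  $26,000 × 21% = $5,460
  $75,000 × 35% = $26,250
  → $35,430

$13,350 ≤ $35,430, so no add-on is due.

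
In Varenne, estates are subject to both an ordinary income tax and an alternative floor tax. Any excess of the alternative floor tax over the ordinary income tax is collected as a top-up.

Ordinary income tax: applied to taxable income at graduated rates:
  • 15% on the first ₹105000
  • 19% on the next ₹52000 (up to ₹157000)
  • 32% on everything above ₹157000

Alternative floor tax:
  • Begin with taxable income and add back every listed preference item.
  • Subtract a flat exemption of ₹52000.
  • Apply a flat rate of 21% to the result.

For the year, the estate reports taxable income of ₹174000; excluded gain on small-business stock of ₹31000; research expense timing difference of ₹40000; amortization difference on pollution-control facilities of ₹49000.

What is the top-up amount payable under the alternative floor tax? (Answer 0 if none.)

Ordinary income tax:
  ₹105000 × 15% = ₹15750
  ₹52000 × 19% = ₹9880
  ₹17000 × 32% = ₹5440
  → ₹31070

Alternative floor tax:
  Adjusted income: ₹174000 + ₹31000 + ₹40000 + ₹49000 = ₹294000
  Less exemption ₹52000 → base ₹242000
  ₹242000 × 21% = ₹50820

Excess of alternative floor tax over ordinary income tax: ₹50820 − ₹31070 = ₹19750.

₹19750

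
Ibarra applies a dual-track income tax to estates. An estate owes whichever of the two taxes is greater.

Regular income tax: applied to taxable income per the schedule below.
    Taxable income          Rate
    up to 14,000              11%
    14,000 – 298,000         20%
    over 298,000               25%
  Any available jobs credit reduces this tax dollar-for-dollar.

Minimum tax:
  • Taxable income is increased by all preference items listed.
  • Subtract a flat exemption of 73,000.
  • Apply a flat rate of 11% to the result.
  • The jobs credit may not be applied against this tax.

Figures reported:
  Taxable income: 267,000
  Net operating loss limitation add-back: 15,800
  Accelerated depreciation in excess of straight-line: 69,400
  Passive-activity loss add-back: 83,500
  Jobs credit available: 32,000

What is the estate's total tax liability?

Regular income tax:
  14,000 × 11% = 1,540
  253,000 × 20% = 50,600
  → 52,140
  Less jobs credit 32,000 → 20,140

Minimum tax:
  Adjusted income: 267,000 + 15,800 + 69,400 + 83,500 = 435,700
  Less exemption 73,000 → base 362,700
  362,700 × 11% = 39,897

39,897 > 20,140, so the minimum tax is the binding amount.

39,897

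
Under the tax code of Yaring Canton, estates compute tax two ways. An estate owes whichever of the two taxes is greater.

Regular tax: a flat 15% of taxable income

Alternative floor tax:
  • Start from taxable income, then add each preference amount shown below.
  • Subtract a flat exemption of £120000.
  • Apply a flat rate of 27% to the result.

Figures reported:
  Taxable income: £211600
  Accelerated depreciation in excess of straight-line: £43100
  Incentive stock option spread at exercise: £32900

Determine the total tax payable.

£45252

Alternative floor tax:
  Adjusted income: £211600 + £43100 + £32900 = £287600
  Less exemption £120000 → base £167600
  £167600 × 27% = £45252

Regular tax:
  £211600 × 15% = £31740

£45252 > £31740, so the alternative floor tax is the binding amount.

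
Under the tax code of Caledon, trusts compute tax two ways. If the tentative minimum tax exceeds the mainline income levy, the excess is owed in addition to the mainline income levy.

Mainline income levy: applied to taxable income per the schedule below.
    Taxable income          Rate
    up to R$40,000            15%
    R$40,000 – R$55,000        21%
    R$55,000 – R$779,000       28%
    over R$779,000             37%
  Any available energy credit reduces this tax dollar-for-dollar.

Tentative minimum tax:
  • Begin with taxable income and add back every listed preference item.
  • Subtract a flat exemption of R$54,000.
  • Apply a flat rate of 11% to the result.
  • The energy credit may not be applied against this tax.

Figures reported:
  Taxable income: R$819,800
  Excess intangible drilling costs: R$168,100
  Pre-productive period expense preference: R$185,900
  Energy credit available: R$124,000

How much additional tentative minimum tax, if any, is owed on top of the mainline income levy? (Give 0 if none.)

R$20,212

Tentative minimum tax:
  Adjusted income: R$819,800 + R$168,100 + R$185,900 = R$1,173,800
  Less exemption R$54,000 → base R$1,119,800
  R$1,119,800 × 11% = R$123,178

Mainline income levy:
  R$40,000 × 15% = R$6,000
  R$15,000 × 21% = R$3,150
  R$724,000 × 28% = R$202,720
  R$40,800 × 37% = R$15,096
  → R$226,966
  Less energy credit R$124,000 → R$102,966

Excess of tentative minimum tax over mainline income levy: R$123,178 − R$102,966 = R$20,212.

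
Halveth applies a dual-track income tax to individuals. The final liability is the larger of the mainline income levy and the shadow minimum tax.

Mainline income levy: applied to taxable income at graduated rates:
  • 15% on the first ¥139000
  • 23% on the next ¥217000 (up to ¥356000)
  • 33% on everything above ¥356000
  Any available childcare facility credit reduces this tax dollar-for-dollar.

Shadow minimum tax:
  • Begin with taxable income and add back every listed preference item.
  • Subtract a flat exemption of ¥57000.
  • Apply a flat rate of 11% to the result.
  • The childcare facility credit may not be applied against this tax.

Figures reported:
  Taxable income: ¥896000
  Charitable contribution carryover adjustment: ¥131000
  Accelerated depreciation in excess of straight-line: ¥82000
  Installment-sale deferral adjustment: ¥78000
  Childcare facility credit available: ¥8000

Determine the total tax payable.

Mainline income levy:
  ¥139000 × 15% = ¥20850
  ¥217000 × 23% = ¥49910
  ¥540000 × 33% = ¥178200
  → ¥248960
  Less childcare facility credit ¥8000 → ¥240960

Shadow minimum tax:
  Adjusted income: ¥896000 + ¥131000 + ¥82000 + ¥78000 = ¥1187000
  Less exemption ¥57000 → base ¥1130000
  ¥1130000 × 11% = ¥124300

¥240960 > ¥124300, so the mainline income levy governs.

¥240960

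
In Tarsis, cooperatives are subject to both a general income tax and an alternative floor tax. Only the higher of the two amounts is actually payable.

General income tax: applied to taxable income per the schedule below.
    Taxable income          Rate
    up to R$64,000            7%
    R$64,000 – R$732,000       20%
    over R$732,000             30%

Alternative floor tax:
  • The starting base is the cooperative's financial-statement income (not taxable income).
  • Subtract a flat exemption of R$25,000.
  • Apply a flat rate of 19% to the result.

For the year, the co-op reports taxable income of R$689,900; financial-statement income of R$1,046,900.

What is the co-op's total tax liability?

R$194,161

General income tax:
  R$64,000 × 7% = R$4,480
  R$625,900 × 20% = R$125,180
  → R$129,660

Alternative floor tax:
  Base (financial-statement income): R$1,046,900
  Less exemption R$25,000 → base R$1,021,900
  R$1,021,900 × 19% = R$194,161

R$194,161 > R$129,660, so the alternative floor tax is the binding amount.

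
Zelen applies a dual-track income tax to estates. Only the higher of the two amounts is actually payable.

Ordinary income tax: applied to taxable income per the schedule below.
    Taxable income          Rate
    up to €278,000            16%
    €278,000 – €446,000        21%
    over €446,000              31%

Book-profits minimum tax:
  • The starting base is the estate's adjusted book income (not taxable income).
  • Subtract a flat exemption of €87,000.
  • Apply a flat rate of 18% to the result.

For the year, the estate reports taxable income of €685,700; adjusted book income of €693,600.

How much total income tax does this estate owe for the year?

€154,067

Book-profits minimum tax:
  Base (adjusted book income): €693,600
  Less exemption €87,000 → base €606,600
  €606,600 × 18% = €109,188

Ordinary income tax:
  €278,000 × 16% = €44,480
  €168,000 × 21% = €35,280
  €239,700 × 31% = €74,307
  → €154,067

€154,067 > €109,188, so the ordinary income tax governs.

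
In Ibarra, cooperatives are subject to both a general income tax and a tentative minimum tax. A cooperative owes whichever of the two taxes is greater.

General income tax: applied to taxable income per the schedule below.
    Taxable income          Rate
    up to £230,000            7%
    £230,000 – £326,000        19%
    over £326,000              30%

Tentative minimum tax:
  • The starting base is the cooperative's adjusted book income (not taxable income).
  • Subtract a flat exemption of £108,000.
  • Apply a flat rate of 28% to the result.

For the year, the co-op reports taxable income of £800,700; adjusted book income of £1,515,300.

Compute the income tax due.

General income tax:
  £230,000 × 7% = £16,100
  £96,000 × 19% = £18,240
  £474,700 × 30% = £142,410
  → £176,750

Tentative minimum tax:
  Base (adjusted book income): £1,515,300
  Less exemption £108,000 → base £1,407,300
  £1,407,300 × 28% = £394,044

£394,044 > £176,750, so the tentative minimum tax is the binding amount.

£394,044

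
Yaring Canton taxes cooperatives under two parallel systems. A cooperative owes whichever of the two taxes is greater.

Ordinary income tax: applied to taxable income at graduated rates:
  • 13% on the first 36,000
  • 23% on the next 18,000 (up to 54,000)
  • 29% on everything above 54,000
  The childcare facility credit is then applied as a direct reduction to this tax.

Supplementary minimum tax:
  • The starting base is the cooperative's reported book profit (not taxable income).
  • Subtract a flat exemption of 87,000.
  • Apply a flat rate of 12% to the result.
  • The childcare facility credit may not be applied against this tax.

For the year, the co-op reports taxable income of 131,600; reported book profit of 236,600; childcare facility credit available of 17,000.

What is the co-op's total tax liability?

17,952

Ordinary income tax:
  36,000 × 13% = 4,680
  18,000 × 23% = 4,140
  77,600 × 29% = 22,504
  → 31,324
  Less childcare facility credit 17,000 → 14,324

Supplementary minimum tax:
  Base (reported book profit): 236,600
  Less exemption 87,000 → base 149,600
  149,600 × 12% = 17,952

17,952 > 14,324, so the supplementary minimum tax is the binding amount.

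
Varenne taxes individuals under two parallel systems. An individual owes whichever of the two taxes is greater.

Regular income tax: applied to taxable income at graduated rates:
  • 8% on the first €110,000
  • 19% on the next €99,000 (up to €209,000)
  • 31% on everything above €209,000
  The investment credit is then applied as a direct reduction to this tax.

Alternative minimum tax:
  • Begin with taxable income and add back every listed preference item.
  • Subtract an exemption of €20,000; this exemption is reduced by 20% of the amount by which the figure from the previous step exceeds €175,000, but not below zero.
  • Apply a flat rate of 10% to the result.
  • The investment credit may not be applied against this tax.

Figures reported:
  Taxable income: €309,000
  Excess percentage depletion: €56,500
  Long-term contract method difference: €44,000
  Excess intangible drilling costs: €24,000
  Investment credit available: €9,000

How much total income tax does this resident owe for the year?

Regular income tax:
  €110,000 × 8% = €8,800
  €99,000 × 19% = €18,810
  €100,000 × 31% = €31,000
  → €58,610
  Less investment credit €9,000 → €49,610

Alternative minimum tax:
  Adjusted income: €309,000 + €56,500 + €44,000 + €24,000 = €433,500
  Exemption: 20% × (€433,500 − €175,000) = €51,700 ≥ €20,000, so the exemption is fully phased out
  Base: €433,500 − €0 = €433,500
  €433,500 × 10% = €43,350

€49,610 > €43,350, so the regular income tax governs.

€49,610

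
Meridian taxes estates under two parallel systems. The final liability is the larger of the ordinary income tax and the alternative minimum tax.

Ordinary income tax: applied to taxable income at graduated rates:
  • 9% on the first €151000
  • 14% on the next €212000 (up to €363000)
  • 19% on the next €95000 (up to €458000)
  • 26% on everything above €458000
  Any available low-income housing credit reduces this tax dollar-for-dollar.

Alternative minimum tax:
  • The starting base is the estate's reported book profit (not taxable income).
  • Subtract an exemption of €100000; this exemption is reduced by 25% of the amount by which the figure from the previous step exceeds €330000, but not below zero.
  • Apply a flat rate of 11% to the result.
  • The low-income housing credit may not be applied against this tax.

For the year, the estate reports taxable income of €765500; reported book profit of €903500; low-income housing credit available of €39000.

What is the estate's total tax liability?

€102270

Ordinary income tax:
  €151000 × 9% = €13590
  €212000 × 14% = €29680
  €95000 × 19% = €18050
  €307500 × 26% = €79950
  → €141270
  Less low-income housing credit €39000 → €102270

Alternative minimum tax:
  Base (reported book profit): €903500
  Exemption: 25% × (€903500 − €330000) = €143375 ≥ €100000, so the exemption is fully phased out
  Base: €903500 − €0 = €903500
  €903500 × 11% = €99385

€102270 > €99385, so the ordinary income tax governs.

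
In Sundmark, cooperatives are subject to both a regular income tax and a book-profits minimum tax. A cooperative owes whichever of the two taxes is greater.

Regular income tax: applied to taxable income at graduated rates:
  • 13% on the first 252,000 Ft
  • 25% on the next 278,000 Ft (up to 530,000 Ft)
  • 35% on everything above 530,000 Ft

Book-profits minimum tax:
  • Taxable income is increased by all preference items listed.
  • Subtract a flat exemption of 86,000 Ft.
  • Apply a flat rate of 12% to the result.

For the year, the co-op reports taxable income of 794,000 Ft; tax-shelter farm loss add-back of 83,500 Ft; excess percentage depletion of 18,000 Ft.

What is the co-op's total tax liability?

194,660 Ft

Regular income tax:
  252,000 Ft × 13% = 32,760 Ft
  278,000 Ft × 25% = 69,500 Ft
  264,000 Ft × 35% = 92,400 Ft
  → 194,660 Ft

Book-profits minimum tax:
  Adjusted income: 794,000 Ft + 83,500 Ft + 18,000 Ft = 895,500 Ft
  Less exemption 86,000 Ft → base 809,500 Ft
  809,500 Ft × 12% = 97,140 Ft

194,660 Ft > 97,140 Ft, so the regular income tax governs.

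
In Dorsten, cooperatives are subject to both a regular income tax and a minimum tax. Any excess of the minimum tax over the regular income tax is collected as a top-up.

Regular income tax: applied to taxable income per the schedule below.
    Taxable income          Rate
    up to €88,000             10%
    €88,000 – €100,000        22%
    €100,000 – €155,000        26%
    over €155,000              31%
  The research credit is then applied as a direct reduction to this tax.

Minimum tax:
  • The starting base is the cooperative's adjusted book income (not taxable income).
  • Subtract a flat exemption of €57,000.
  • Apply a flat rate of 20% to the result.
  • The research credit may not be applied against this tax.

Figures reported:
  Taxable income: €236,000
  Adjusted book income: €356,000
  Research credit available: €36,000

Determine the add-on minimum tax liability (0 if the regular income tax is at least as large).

€44,950

Regular income tax:
  €88,000 × 10% = €8,800
  €12,000 × 22% = €2,640
  €55,000 × 26% = €14,300
  €81,000 × 31% = €25,110
  → €50,850
  Less research credit €36,000 → €14,850

Minimum tax:
  Base (adjusted book income): €356,000
  Less exemption €57,000 → base €299,000
  €299,000 × 20% = €59,800

Excess of minimum tax over regular income tax: €59,800 − €14,850 = €44,950.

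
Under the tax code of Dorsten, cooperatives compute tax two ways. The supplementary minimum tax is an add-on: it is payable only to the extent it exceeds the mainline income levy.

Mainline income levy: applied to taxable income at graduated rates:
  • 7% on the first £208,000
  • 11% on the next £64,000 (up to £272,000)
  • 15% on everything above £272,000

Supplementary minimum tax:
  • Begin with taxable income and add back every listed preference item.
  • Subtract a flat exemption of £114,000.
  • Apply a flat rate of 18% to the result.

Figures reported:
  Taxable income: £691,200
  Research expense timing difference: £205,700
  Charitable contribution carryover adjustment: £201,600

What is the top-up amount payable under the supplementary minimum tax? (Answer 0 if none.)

£92,730

Supplementary minimum tax:
  Adjusted income: £691,200 + £205,700 + £201,600 = £1,098,500
  Less exemption £114,000 → base £984,500
  £984,500 × 18% = £177,210

Mainline income levy:
  £208,000 × 7% = £14,560
  £64,000 × 11% = £7,040
  £419,200 × 15% = £62,880
  → £84,480

Excess of supplementary minimum tax over mainline income levy: £177,210 − £84,480 = £92,730.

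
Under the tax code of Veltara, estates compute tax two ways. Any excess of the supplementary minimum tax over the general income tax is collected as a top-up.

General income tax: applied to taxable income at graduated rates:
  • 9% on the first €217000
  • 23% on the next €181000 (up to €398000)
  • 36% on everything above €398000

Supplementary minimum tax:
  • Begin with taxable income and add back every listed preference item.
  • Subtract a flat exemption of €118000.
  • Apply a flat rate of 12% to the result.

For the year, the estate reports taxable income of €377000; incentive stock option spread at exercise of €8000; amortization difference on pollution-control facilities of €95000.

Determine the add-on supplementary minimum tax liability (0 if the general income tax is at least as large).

General income tax:
  €217000 × 9% = €19530
  €160000 × 23% = €36800
  → €56330

Supplementary minimum tax:
  Adjusted income: €377000 + €8000 + €95000 = €480000
  Less exemption €118000 → base €362000
  €362000 × 12% = €43440

€43440 ≤ €56330, so no add-on is due.

€0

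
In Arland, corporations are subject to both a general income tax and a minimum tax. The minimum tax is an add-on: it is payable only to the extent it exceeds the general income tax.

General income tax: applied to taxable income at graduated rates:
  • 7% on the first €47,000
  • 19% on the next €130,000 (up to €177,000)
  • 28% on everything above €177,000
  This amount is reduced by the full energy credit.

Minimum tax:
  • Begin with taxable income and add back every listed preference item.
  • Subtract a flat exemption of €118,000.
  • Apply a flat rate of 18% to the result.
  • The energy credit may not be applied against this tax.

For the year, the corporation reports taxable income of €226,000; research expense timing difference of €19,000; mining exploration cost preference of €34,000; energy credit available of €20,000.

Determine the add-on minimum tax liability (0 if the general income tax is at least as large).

General income tax:
  €47,000 × 7% = €3,290
  €130,000 × 19% = €24,700
  €49,000 × 28% = €13,720
  → €41,710
  Less energy credit €20,000 → €21,710

Minimum tax:
  Adjusted income: €226,000 + €19,000 + €34,000 = €279,000
  Less exemption €118,000 → base €161,000
  €161,000 × 18% = €28,980

Excess of minimum tax over general income tax: €28,980 − €21,710 = €7,270.

€7,270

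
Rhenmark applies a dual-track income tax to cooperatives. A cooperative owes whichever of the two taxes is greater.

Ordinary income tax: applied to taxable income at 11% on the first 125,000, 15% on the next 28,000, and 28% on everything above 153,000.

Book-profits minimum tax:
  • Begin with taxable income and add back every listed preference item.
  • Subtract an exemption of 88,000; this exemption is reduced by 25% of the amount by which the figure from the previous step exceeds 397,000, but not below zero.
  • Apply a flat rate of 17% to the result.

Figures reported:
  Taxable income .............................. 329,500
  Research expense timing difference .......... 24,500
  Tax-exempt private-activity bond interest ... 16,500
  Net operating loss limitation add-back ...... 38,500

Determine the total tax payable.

67,370

Ordinary income tax:
  125,000 × 11% = 13,750
  28,000 × 15% = 4,200
  176,500 × 28% = 49,420
  → 67,370

Book-profits minimum tax:
  Adjusted income: 329,500 + 24,500 + 16,500 + 38,500 = 409,000
  Exemption: 88,000 − 25% × (409,000 − 397,000) = 88,000 − 3,000 = 85,000
  Base: 409,000 − 85,000 = 324,000
  324,000 × 17% = 55,080

67,370 > 55,080, so the ordinary income tax governs.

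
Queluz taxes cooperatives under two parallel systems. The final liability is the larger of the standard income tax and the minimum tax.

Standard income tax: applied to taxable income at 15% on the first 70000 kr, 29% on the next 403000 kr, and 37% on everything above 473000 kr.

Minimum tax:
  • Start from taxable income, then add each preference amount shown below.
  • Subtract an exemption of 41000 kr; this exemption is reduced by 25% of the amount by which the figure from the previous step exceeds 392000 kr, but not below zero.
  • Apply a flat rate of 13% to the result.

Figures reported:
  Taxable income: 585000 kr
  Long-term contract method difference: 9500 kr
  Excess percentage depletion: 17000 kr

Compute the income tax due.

Standard income tax:
  70000 kr × 15% = 10500 kr
  403000 kr × 29% = 116870 kr
  112000 kr × 37% = 41440 kr
  → 168810 kr

Minimum tax:
  Adjusted income: 585000 kr + 9500 kr + 17000 kr = 611500 kr
  Exemption: 25% × (611500 kr − 392000 kr) = 54875 kr ≥ 41000 kr, so the exemption is fully phased out
  Base: 611500 kr − 0 kr = 611500 kr
  611500 kr × 13% = 79495 kr

168810 kr > 79495 kr, so the standard income tax governs.

168810 kr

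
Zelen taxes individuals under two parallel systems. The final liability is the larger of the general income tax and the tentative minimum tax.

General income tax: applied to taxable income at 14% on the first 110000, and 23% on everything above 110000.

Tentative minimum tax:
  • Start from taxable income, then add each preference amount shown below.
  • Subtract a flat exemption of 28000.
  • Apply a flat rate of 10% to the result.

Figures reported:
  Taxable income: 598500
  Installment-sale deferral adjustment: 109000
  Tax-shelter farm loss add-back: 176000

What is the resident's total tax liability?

Tentative minimum tax:
  Adjusted income: 598500 + 109000 + 176000 = 883500
  Less exemption 28000 → base 855500
  855500 × 10% = 85550

General income tax:
  110000 × 14% = 15400
  488500 × 23% = 112355
  → 127755

127755 > 85550, so the general income tax governs.

127755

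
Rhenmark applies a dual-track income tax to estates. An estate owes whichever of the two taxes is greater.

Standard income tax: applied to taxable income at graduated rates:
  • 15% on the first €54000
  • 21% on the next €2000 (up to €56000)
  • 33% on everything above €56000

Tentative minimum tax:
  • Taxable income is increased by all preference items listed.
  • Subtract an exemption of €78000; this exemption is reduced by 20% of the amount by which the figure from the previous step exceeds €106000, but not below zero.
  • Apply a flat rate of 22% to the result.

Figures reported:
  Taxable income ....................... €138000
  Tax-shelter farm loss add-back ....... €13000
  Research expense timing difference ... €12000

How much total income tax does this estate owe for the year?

€35580

Tentative minimum tax:
  Adjusted income: €138000 + €13000 + €12000 = €163000
  Exemption: €78000 − 20% × (€163000 − €106000) = €78000 − €11400 = €66600
  Base: €163000 − €66600 = €96400
  €96400 × 22% = €21208

Standard income tax:
  €54000 × 15% = €8100
  €2000 × 21% = €420
  €82000 × 33% = €27060
  → €35580

€35580 > €21208, so the standard income tax governs.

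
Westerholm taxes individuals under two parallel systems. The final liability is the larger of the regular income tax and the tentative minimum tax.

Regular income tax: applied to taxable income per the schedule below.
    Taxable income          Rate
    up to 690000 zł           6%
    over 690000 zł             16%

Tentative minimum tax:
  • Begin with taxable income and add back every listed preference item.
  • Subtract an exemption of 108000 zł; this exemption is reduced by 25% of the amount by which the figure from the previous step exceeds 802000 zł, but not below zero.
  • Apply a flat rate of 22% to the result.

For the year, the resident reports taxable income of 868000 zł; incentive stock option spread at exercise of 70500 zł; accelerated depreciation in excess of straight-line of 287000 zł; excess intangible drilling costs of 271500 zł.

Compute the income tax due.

329340 zł

Tentative minimum tax:
  Adjusted income: 868000 zł + 70500 zł + 287000 zł + 271500 zł = 1497000 zł
  Exemption: 25% × (1497000 zł − 802000 zł) = 173750 zł ≥ 108000 zł, so the exemption is fully phased out
  Base: 1497000 zł − 0 zł = 1497000 zł
  1497000 zł × 22% = 329340 zł

Regular income tax:
  690000 zł × 6% = 41400 zł
  178000 zł × 16% = 28480 zł
  → 69880 zł

329340 zł > 69880 zł, so the tentative minimum tax is the binding amount.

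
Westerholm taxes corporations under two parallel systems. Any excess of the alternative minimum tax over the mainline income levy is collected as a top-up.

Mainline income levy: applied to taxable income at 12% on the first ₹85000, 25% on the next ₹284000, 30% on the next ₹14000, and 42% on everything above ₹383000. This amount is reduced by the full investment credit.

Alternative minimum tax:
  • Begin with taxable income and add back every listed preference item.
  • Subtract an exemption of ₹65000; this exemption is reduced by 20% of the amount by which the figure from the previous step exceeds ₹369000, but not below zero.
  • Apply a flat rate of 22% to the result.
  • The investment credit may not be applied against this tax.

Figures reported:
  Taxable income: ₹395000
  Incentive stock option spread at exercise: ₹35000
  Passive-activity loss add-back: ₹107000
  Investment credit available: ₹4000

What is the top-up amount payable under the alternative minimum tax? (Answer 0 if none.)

₹24792

Alternative minimum tax:
  Adjusted income: ₹395000 + ₹35000 + ₹107000 = ₹537000
  Exemption: ₹65000 − 20% × (₹537000 − ₹369000) = ₹65000 − ₹33600 = ₹31400
  Base: ₹537000 − ₹31400 = ₹505600
  ₹505600 × 22% = ₹111232

Mainline income levy:
  ₹85000 × 12% = ₹10200
  ₹284000 × 25% = ₹71000
  ₹14000 × 30% = ₹4200
  ₹12000 × 42% = ₹5040
  → ₹90440
  Less investment credit ₹4000 → ₹86440

Excess of alternative minimum tax over mainline income levy: ₹111232 − ₹86440 = ₹24792.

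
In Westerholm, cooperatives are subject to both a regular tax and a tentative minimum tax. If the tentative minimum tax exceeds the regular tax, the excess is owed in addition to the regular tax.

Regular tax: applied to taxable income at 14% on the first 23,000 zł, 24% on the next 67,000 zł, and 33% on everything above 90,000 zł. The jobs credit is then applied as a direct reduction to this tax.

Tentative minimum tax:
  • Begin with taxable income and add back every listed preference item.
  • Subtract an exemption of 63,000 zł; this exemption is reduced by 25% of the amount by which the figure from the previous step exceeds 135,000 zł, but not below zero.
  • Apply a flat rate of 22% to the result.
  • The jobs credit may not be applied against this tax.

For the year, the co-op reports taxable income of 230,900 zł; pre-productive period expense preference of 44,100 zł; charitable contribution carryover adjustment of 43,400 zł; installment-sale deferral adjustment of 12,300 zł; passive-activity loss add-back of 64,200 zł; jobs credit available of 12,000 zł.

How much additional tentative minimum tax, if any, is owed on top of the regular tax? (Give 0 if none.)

Regular tax:
  23,000 zł × 14% = 3,220 zł
  67,000 zł × 24% = 16,080 zł
  140,900 zł × 33% = 46,497 zł
  → 65,797 zł
  Less jobs credit 12,000 zł → 53,797 zł

Tentative minimum tax:
  Adjusted income: 230,900 zł + 44,100 zł + 43,400 zł + 12,300 zł + 64,200 zł = 394,900 zł
  Exemption: 25% × (394,900 zł − 135,000 zł) = 64,975 zł ≥ 63,000 zł, so the exemption is fully phased out
  Base: 394,900 zł − 0 zł = 394,900 zł
  394,900 zł × 22% = 86,878 zł

Excess of tentative minimum tax over regular tax: 86,878 zł − 53,797 zł = 33,081 zł.

33,081 zł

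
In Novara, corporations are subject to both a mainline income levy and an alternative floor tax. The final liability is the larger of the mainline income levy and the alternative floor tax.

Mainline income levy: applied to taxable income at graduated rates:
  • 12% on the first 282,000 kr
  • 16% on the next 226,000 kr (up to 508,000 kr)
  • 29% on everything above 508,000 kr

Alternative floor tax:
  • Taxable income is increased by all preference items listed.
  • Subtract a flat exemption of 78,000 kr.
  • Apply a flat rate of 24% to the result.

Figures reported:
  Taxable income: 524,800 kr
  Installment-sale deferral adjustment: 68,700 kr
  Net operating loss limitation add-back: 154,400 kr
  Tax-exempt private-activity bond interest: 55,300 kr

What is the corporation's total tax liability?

174,048 kr

Alternative floor tax:
  Adjusted income: 524,800 kr + 68,700 kr + 154,400 kr + 55,300 kr = 803,200 kr
  Less exemption 78,000 kr → base 725,200 kr
  725,200 kr × 24% = 174,048 kr

Mainline income levy:
  282,000 kr × 12% = 33,840 kr
  226,000 kr × 16% = 36,160 kr
  16,800 kr × 29% = 4,872 kr
  → 74,872 kr

174,048 kr > 74,872 kr, so the alternative floor tax is the binding amount.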